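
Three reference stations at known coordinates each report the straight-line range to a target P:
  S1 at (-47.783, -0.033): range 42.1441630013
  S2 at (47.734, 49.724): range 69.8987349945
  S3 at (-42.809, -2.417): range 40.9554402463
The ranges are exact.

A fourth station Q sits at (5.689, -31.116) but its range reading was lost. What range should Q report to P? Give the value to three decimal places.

eq1: (x + 47.783)² + (y + 0.033)² = 42.1441630013²
eq2: (x − 47.734)² + (y − 49.724)² = 69.8987349945²
eq3: (x + 42.809)² + (y + 2.417)² = 40.9554402463²
eq3−eq1, eq3−eq2 (x²,y² cancel):
  -9.948·x + 4.768·y = 345.981419
  181.086·x + 104.282·y = -295.926506
det = -9.948·104.282 − 4.768·181.086 = -1900.815384
x = (345.981419·104.282 − 4.768·-295.926506) / -1900.815384 = -19.723437
y = (-9.948·-295.926506 − 345.981419·181.086) / -1900.815384 = 31.412053
|P − Q| = √((-19.723437 − 5.689)² + (31.412053 − -31.116)²) = 67.494810

67.495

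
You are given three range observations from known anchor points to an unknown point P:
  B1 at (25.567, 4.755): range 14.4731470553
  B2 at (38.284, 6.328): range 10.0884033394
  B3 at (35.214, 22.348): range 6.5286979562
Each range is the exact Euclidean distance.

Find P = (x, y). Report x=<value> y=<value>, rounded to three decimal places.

eq1: (x − 25.567)² + (y − 4.755)² = 14.4731470553²
eq2: (x − 38.284)² + (y − 6.328)² = 10.0884033394²
eq3: (x − 35.214)² + (y − 22.348)² = 6.5286979562²
eq1−eq3, eq1−eq2 (x²,y² cancel):
  19.294·x + 35.186·y = 1230.025475
  25.434·x + 3.146·y = 937.122830
det = 19.294·3.146 − 35.186·25.434 = -834.221800
x = (1230.025475·3.146 − 35.186·937.122830) / -834.221800 = 34.887537
y = (19.294·937.122830 − 1230.025475·25.434) / -834.221800 = 15.827469

x=34.888 y=15.827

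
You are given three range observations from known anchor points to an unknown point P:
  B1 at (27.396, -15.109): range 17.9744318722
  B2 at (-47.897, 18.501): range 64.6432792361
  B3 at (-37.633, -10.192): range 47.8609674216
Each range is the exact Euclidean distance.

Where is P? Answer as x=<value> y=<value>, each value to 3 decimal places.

x=10.226 y=-9.791

eq1: (x − 27.396)² + (y + 15.109)² = 17.9744318722²
eq2: (x + 47.897)² + (y − 18.501)² = 64.6432792361²
eq3: (x + 37.633)² + (y + 10.192)² = 47.8609674216²
eq1−eq2, eq1−eq3 (x²,y² cancel):
  -150.586·x + 67.220·y = -2198.086436
  -130.058·x + 9.834·y = -1426.295145
det = -150.586·9.834 − 67.220·-130.058 = 7261.636036
x = (-2198.086436·9.834 − 67.220·-1426.295145) / 7261.636036 = 10.226287
y = (-150.586·-1426.295145 − -2198.086436·-130.058) / 7261.636036 = -9.790995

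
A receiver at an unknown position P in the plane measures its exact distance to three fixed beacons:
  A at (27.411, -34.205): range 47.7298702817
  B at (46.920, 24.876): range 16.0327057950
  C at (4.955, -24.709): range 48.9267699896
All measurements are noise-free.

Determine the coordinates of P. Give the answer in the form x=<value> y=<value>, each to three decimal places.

x=36.560 y=12.640

eq1: (x − 27.411)² + (y + 34.205)² = 47.7298702817²
eq2: (x − 46.920)² + (y − 24.876)² = 16.0327057950²
eq3: (x − 4.955)² + (y + 24.709)² = 48.9267699896²
eq1−eq2, eq1−eq3 (x²,y² cancel):
  39.018·x + 118.162·y = 2920.049692
  -44.912·x + 18.992·y = -1401.946545
det = 39.018·18.992 − 118.162·-44.912 = 6047.921600
x = (2920.049692·18.992 − 118.162·-1401.946545) / 6047.921600 = 36.560393
y = (39.018·-1401.946545 − 2920.049692·-44.912) / 6047.921600 = 12.639734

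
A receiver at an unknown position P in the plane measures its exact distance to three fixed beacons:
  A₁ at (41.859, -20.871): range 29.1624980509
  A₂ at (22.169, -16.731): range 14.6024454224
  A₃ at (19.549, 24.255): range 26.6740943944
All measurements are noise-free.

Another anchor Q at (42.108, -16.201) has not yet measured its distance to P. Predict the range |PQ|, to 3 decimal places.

26.669

eq1: (x − 41.859)² + (y + 20.871)² = 29.1624980509²
eq2: (x − 22.169)² + (y + 16.731)² = 14.6024454224²
eq3: (x − 19.549)² + (y − 24.255)² = 26.6740943944²
eq2−eq3, eq2−eq1 (x²,y² cancel):
  -5.240·x + 81.972·y = -299.198395
  39.380·x − 8.280·y = 779.163720
det = -5.240·-8.280 − 81.972·39.380 = -3184.670160
x = (-299.198395·-8.280 − 81.972·779.163720) / -3184.670160 = 19.277427
y = (-5.240·779.163720 − -299.198395·39.380) / -3184.670160 = -2.417712
|P − Q| = √((19.277427 − 42.108)² + (-2.417712 − -16.201)²) = 26.668598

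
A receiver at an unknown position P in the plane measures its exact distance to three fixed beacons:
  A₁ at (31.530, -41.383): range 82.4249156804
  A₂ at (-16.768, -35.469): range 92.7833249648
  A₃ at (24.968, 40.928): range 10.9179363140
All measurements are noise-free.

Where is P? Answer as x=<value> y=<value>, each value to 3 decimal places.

eq1: (x − 31.530)² + (y + 41.383)² = 82.4249156804²
eq2: (x + 16.768)² + (y + 35.469)² = 92.7833249648²
eq3: (x − 24.968)² + (y − 40.928)² = 10.9179363140²
eq2−eq3, eq2−eq1 (x²,y² cancel):
  83.472·x + 152.794·y = 9248.830481
  96.596·x − 11.828·y = 2982.356471
det = 83.472·-11.828 − 152.794·96.596 = -15746.596040
x = (9248.830481·-11.828 − 152.794·2982.356471) / -15746.596040 = 35.885936
y = (83.472·2982.356471 − 9248.830481·96.596) / -15746.596040 = 40.926735

x=35.886 y=40.927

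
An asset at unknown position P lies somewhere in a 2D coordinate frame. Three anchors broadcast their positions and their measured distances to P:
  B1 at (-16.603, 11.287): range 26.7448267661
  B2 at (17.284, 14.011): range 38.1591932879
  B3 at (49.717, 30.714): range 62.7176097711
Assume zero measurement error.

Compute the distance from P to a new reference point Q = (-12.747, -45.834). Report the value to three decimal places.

83.566

eq1: (x + 16.603)² + (y − 11.287)² = 26.7448267661²
eq2: (x − 17.284)² + (y − 14.011)² = 38.1591932879²
eq3: (x − 49.717)² + (y − 30.714)² = 62.7176097711²
eq3−eq1, eq3−eq2 (x²,y² cancel):
  -132.640·x − 38.854·y = 206.138910
  -64.866·x − 33.406·y = -442.710565
det = -132.640·-33.406 − -38.854·-64.866 = 1910.668276
x = (206.138910·-33.406 − -38.854·-442.710565) / 1910.668276 = -12.606769
y = (-132.640·-442.710565 − 206.138910·-64.866) / 1910.668276 = 37.731582
|P − Q| = √((-12.606769 − -12.747)² + (37.731582 − -45.834)²) = 83.565699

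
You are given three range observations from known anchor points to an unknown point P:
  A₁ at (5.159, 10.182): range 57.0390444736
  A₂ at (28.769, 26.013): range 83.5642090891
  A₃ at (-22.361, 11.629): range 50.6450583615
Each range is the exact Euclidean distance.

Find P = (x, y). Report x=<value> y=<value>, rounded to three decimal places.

x=-23.735 y=-38.997

eq1: (x − 5.159)² + (y − 10.182)² = 57.0390444736²
eq2: (x − 28.769)² + (y − 26.013)² = 83.5642090891²
eq3: (x + 22.361)² + (y − 11.629)² = 50.6450583615²
eq2−eq3, eq2−eq1 (x²,y² cancel):
  -102.260·x − 28.768·y = 3548.971536
  -47.220·x − 31.662·y = 2355.481321
det = -102.260·-31.662 − -28.768·-47.220 = 1879.331160
x = (3548.971536·-31.662 − -28.768·2355.481321) / 1879.331160 = -23.734534
y = (-102.260·2355.481321 − 3548.971536·-47.220) / 1879.331160 = -38.997429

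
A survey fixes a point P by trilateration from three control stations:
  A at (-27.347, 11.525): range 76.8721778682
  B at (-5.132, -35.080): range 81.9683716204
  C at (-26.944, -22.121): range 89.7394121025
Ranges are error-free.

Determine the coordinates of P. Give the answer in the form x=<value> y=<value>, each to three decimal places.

eq1: (x + 27.347)² + (y − 11.525)² = 76.8721778682²
eq2: (x + 5.132)² + (y + 35.080)² = 81.9683716204²
eq3: (x + 26.944)² + (y + 22.121)² = 89.7394121025²
eq1−eq2, eq1−eq3 (x²,y² cancel):
  44.430·x − 93.210·y = -433.222426
  0.806·x − 67.292·y = -1809.196611
det = 44.430·-67.292 − -93.210·0.806 = -2914.656300
x = (-433.222426·-67.292 − -93.210·-1809.196611) / -2914.656300 = 47.855664
y = (44.430·-1809.196611 − -433.222426·0.806) / -2914.656300 = 27.458959

x=47.856 y=27.459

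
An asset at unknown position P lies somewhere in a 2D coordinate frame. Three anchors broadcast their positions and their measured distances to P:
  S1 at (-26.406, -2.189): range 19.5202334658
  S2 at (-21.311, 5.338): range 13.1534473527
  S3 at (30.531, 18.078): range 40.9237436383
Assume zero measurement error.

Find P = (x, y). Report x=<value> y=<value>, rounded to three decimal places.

eq1: (x + 26.406)² + (y + 2.189)² = 19.5202334658²
eq2: (x + 21.311)² + (y − 5.338)² = 13.1534473527²
eq3: (x − 30.531)² + (y − 18.078)² = 40.9237436383²
eq2−eq1, eq2−eq3 (x²,y² cancel):
  -10.190·x − 15.054·y = 11.389255
  103.684·x + 25.480·y = -725.436536
det = -10.190·25.480 − -15.054·103.684 = 1301.217736
x = (11.389255·25.480 − -15.054·-725.436536) / 1301.217736 = -8.169673
y = (-10.190·-725.436536 − 11.389255·103.684) / 1301.217736 = 4.773463

x=-8.170 y=4.773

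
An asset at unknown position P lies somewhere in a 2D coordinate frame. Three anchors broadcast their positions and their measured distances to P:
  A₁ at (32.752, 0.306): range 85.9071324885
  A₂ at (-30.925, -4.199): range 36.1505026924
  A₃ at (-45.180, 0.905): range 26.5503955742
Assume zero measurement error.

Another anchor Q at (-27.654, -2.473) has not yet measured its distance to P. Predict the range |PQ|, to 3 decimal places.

eq1: (x − 32.752)² + (y − 0.306)² = 85.9071324885²
eq2: (x + 30.925)² + (y + 4.199)² = 36.1505026924²
eq3: (x + 45.180)² + (y − 0.905)² = 26.5503955742²
eq2−eq3, eq2−eq1 (x²,y² cancel):
  -28.510·x + 10.208·y = 1669.999539
  127.354·x + 9.010·y = -5974.376653
det = -28.510·9.010 − 10.208·127.354 = -1556.904732
x = (1669.999539·9.010 − 10.208·-5974.376653) / -1556.904732 = -48.836086
y = (-28.510·-5974.376653 − 1669.999539·127.354) / -1556.904732 = 27.202463
|P − Q| = √((-48.836086 − -27.654)² + (27.202463 − -2.473)²) = 36.459756

36.460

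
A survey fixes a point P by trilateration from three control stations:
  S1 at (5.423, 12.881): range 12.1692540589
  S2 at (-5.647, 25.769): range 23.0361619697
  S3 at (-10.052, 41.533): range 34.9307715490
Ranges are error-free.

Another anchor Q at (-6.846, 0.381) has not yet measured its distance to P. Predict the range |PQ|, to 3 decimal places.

29.331

eq1: (x − 5.423)² + (y − 12.881)² = 12.1692540589²
eq2: (x + 5.647)² + (y − 25.769)² = 23.0361619697²
eq3: (x + 10.052)² + (y − 41.533)² = 34.9307715490²
eq2−eq1, eq2−eq3 (x²,y² cancel):
  22.140·x − 25.776·y = -118.026866
  -8.810·x + 31.528·y = 440.608780
det = 22.140·31.528 − -25.776·-8.810 = 470.943360
x = (-118.026866·31.528 − -25.776·440.608780) / 470.943360 = 16.214223
y = (22.140·440.608780 − -118.026866·-8.810) / 470.943360 = 18.505966
|P − Q| = √((16.214223 − -6.846)² + (18.505966 − 0.381)²) = 29.330672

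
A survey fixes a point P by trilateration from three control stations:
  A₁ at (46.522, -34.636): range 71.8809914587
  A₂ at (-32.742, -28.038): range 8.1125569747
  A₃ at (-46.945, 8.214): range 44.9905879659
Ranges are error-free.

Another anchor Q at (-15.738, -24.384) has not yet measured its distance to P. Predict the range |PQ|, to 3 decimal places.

11.733

eq1: (x − 46.522)² + (y + 34.636)² = 71.8809914587²
eq2: (x + 32.742)² + (y + 28.038)² = 8.1125569747²
eq3: (x + 46.945)² + (y − 8.214)² = 44.9905879659²
eq2−eq1, eq2−eq3 (x²,y² cancel):
  158.528·x − 13.196·y = -3595.282380
  -28.406·x + 72.504·y = -1545.204612
det = 158.528·72.504 − -13.196·-28.406 = 11119.068536
x = (-3595.282380·72.504 − -13.196·-1545.204612) / 11119.068536 = -25.277556
y = (158.528·-1545.204612 − -3595.282380·-28.406) / 11119.068536 = -31.215365
|P − Q| = √((-25.277556 − -15.738)² + (-31.215365 − -24.384)²) = 11.733315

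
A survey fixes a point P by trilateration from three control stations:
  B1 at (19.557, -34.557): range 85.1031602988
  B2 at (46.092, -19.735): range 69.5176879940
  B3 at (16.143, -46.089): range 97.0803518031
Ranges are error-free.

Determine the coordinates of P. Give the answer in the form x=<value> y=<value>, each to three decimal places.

eq1: (x − 19.557)² + (y + 34.557)² = 85.1031602988²
eq2: (x − 46.092)² + (y + 19.735)² = 69.5176879940²
eq3: (x − 16.143)² + (y + 46.089)² = 97.0803518031²
eq3−eq1, eq3−eq2 (x²,y² cancel):
  6.828·x + 23.064·y = 1373.916941
  59.898·x + 52.708·y = 4721.036081
det = 6.828·52.708 − 23.064·59.898 = -1021.597248
x = (1373.916941·52.708 − 23.064·4721.036081) / -1021.597248 = 35.698571
y = (6.828·4721.036081 − 1373.916941·59.898) / -1021.597248 = 49.001348

x=35.699 y=49.001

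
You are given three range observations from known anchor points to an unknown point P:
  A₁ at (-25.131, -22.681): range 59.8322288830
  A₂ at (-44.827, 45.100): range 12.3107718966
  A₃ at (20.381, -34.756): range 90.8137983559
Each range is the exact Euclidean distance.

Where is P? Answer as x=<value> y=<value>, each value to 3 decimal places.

eq1: (x + 25.131)² + (y + 22.681)² = 59.8322288830²
eq2: (x + 44.827)² + (y − 45.100)² = 12.3107718966²
eq3: (x − 20.381)² + (y + 34.756)² = 90.8137983559²
eq1−eq3, eq1−eq2 (x²,y² cancel):
  91.024·x − 24.150·y = -4189.880584
  -39.392·x + 135.562·y = 6325.815515
det = 91.024·135.562 − -24.150·-39.392 = 11388.078688
x = (-4189.880584·135.562 − -24.150·6325.815515) / 11388.078688 = -36.460948
y = (91.024·6325.815515 − -4189.880584·-39.392) / 11388.078688 = 36.068705

x=-36.461 y=36.069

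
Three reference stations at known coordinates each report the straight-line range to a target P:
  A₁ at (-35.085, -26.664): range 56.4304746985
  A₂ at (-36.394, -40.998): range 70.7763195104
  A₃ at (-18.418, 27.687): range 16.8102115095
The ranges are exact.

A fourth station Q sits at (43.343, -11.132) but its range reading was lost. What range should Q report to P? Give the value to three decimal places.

eq1: (x + 35.085)² + (y + 26.664)² = 56.4304746985²
eq2: (x + 36.394)² + (y + 40.998)² = 70.7763195104²
eq3: (x + 18.418)² + (y − 27.687)² = 16.8102115095²
eq2−eq1, eq2−eq3 (x²,y² cancel):
  2.618·x + 28.668·y = 761.455810
  35.952·x + 137.370·y = 2827.137645
det = 2.618·137.370 − 28.668·35.952 = -671.037276
x = (761.455810·137.370 − 28.668·2827.137645) / -671.037276 = -35.099097
y = (2.618·2827.137645 − 761.455810·35.952) / -671.037276 = 29.766473
|P − Q| = √((-35.099097 − 43.343)² + (29.766473 − -11.132)²) = 88.463821

88.464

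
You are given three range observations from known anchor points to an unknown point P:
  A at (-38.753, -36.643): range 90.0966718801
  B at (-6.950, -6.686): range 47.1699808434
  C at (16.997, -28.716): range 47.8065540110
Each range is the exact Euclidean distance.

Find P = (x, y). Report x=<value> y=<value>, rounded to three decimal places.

x=34.540 y=15.756

eq1: (x + 38.753)² + (y + 36.643)² = 90.0966718801²
eq2: (x + 6.950)² + (y + 6.686)² = 47.1699808434²
eq3: (x − 16.997)² + (y + 28.716)² = 47.8065540110²
eq2−eq3, eq2−eq1 (x²,y² cancel):
  47.894·x − 44.060·y = 960.042055
  -63.606·x − 59.914·y = -3140.903829
det = 47.894·-59.914 − -44.060·-63.606 = -5672.001476
x = (960.042055·-59.914 − -44.060·-3140.903829) / -5672.001476 = 34.539515
y = (47.894·-3140.903829 − 960.042055·-63.606) / -5672.001476 = 15.755640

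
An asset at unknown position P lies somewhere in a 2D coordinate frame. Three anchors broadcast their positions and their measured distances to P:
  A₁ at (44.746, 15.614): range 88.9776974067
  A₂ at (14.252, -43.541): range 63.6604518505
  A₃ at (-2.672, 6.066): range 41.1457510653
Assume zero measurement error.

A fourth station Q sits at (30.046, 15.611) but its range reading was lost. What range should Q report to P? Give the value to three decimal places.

eq1: (x − 44.746)² + (y − 15.614)² = 88.9776974067²
eq2: (x − 14.252)² + (y + 43.541)² = 63.6604518505²
eq3: (x + 2.672)² + (y − 6.066)² = 41.1457510653²
eq1−eq2, eq1−eq3 (x²,y² cancel):
  -60.988·x − 118.310·y = 3717.314179
  -94.836·x − 19.096·y = 4021.992233
det = -60.988·-19.096 − -118.310·-94.836 = -10055.420312
x = (3717.314179·-19.096 − -118.310·4021.992233) / -10055.420312 = -40.262471
y = (-60.988·4021.992233 − 3717.314179·-94.836) / -10055.420312 = -10.665088
|P − Q| = √((-40.262471 − 30.046)² + (-10.665088 − 15.611)²) = 75.058070

75.058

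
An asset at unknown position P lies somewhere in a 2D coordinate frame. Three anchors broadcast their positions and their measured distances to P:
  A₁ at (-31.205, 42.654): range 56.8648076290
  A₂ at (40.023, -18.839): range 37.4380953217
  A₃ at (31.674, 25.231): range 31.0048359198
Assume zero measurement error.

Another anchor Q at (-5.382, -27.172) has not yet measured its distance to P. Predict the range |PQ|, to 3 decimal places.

34.006

eq1: (x + 31.205)² + (y − 42.654)² = 56.8648076290²
eq2: (x − 40.023)² + (y + 18.839)² = 37.4380953217²
eq3: (x − 31.674)² + (y − 25.231)² = 31.0048359198²
eq1−eq3, eq1−eq2 (x²,y² cancel):
  125.758·x − 34.846·y = 1119.036392
  142.456·x − 122.986·y = 995.628074
det = 125.758·-122.986 − -34.846·142.456 = -10502.451612
x = (1119.036392·-122.986 − -34.846·995.628074) / -10502.451612 = 9.800774
y = (125.758·995.628074 − 1119.036392·142.456) / -10502.451612 = 3.256883
|P − Q| = √((9.800774 − -5.382)² + (3.256883 − -27.172)²) = 34.006375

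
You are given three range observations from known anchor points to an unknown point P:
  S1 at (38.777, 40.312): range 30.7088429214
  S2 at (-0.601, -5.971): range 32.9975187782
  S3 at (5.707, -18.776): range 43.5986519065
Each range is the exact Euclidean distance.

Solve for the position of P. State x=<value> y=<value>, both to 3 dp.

eq1: (x − 38.777)² + (y − 40.312)² = 30.7088429214²
eq2: (x + 0.601)² + (y + 5.971)² = 32.9975187782²
eq3: (x − 5.707)² + (y + 18.776)² = 43.5986519065²
eq2−eq1, eq2−eq3 (x²,y² cancel):
  78.756·x + 92.566·y = 3238.502243
  12.616·x − 25.610·y = -462.912220
det = 78.756·-25.610 − 92.566·12.616 = -3184.753816
x = (3238.502243·-25.610 − 92.566·-462.912220) / -3184.753816 = 12.587507
y = (78.756·-462.912220 − 3238.502243·12.616) / -3184.753816 = 24.276306

x=12.588 y=24.276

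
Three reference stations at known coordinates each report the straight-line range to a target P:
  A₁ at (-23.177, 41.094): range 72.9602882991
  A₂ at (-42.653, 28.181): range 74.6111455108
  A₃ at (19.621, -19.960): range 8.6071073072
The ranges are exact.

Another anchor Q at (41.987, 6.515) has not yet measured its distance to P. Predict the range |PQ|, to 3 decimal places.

eq1: (x + 23.177)² + (y − 41.094)² = 72.9602882991²
eq2: (x + 42.653)² + (y − 28.181)² = 74.6111455108²
eq3: (x − 19.621)² + (y + 19.960)² = 8.6071073072²
eq2−eq1, eq2−eq3 (x²,y² cancel):
  38.952·x + 25.826·y = -143.937639
  124.548·x − 96.282·y = 3662.678809
det = 38.952·-96.282 − 25.826·124.548 = -6966.953112
x = (-143.937639·-96.282 − 25.826·3662.678809) / -6966.953112 = 11.588099
y = (38.952·3662.678809 − -143.937639·124.548) / -6966.953112 = -23.051082
|P − Q| = √((11.588099 − 41.987)² + (-23.051082 − 6.515)²) = 42.405736

42.406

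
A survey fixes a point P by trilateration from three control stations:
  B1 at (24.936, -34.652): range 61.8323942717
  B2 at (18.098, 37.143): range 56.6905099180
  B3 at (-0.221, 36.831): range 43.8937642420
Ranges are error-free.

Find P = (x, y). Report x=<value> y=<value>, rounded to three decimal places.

x=-25.580 y=1.004

eq1: (x − 24.936)² + (y + 34.652)² = 61.8323942717²
eq2: (x − 18.098)² + (y − 37.143)² = 56.6905099180²
eq3: (x + 0.221)² + (y − 36.831)² = 43.8937642420²
eq2−eq1, eq2−eq3 (x²,y² cancel):
  13.676·x − 143.590·y = -494.005920
  -36.638·x − 0.624·y = 936.582724
det = 13.676·-0.624 − -143.590·-36.638 = -5269.384244
x = (-494.005920·-0.624 − -143.590·936.582724) / -5269.384244 = -25.580251
y = (13.676·936.582724 − -494.005920·-36.638) / -5269.384244 = 1.004042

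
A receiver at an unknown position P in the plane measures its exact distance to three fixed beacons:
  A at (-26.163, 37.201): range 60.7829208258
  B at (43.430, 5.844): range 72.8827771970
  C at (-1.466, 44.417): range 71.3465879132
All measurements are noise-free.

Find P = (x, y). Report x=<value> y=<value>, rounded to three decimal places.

x=-23.279 y=-23.513

eq1: (x + 26.163)² + (y − 37.201)² = 60.7829208258²
eq2: (x − 43.430)² + (y − 5.844)² = 72.8827771970²
eq3: (x + 1.466)² + (y − 44.417)² = 71.3465879132²
eq1−eq3, eq1−eq2 (x²,y² cancel):
  49.394·x + 14.432·y = -1489.170068
  139.186·x − 62.714·y = -1765.435482
det = 49.394·-62.714 − 14.432·139.186 = -5106.427668
x = (-1489.170068·-62.714 − 14.432·-1765.435482) / -5106.427668 = -23.278618
y = (49.394·-1765.435482 − -1489.170068·139.186) / -5106.427668 = -23.513445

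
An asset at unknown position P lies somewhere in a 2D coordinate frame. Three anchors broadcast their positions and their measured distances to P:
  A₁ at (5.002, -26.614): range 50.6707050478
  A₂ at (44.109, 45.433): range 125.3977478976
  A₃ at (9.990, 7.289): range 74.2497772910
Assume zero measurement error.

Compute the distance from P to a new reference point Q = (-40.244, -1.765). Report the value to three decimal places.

eq1: (x − 5.002)² + (y + 26.614)² = 50.6707050478²
eq2: (x − 44.109)² + (y − 45.433)² = 125.3977478976²
eq3: (x − 9.990)² + (y − 7.289)² = 74.2497772910²
eq3−eq2, eq3−eq1 (x²,y² cancel):
  68.238·x + 76.288·y = -6354.734001
  -9.976·x − 67.806·y = 3525.904457
det = 68.238·-67.806 − 76.288·-9.976 = -3865.896740
x = (-6354.734001·-67.806 − 76.288·3525.904457) / -3865.896740 = -41.880295
y = (68.238·3525.904457 − -6354.734001·-9.976) / -3865.896740 = -45.838224
|P − Q| = √((-41.880295 − -40.244)² + (-45.838224 − -1.765)²) = 44.103589

44.104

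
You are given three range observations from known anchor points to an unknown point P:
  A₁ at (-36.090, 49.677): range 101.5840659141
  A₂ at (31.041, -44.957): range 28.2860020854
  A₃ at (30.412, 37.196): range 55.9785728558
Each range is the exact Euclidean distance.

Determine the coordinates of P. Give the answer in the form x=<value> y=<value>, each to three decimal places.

eq1: (x + 36.090)² + (y − 49.677)² = 101.5840659141²
eq2: (x − 31.041)² + (y + 44.957)² = 28.2860020854²
eq3: (x − 30.412)² + (y − 37.196)² = 55.9785728558²
eq3−eq1, eq3−eq2 (x²,y² cancel):
  -133.004·x + 24.962·y = -5723.861560
  1.258·x − 164.306·y = 3009.746075
det = -133.004·-164.306 − 24.962·1.258 = 21821.953028
x = (-5723.861560·-164.306 − 24.962·3009.746075) / 21821.953028 = 39.654357
y = (-133.004·3009.746075 − -5723.861560·1.258) / 21821.953028 = -18.014320

x=39.654 y=-18.014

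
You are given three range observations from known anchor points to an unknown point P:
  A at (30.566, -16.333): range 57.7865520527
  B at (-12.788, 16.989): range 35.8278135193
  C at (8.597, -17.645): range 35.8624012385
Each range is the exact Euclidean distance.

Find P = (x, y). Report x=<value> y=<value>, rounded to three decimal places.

eq1: (x − 30.566)² + (y + 16.333)² = 57.7865520527²
eq2: (x + 12.788)² + (y − 16.989)² = 35.8278135193²
eq3: (x − 8.597)² + (y + 17.645)² = 35.8624012385²
eq2−eq3, eq2−eq1 (x²,y² cancel):
  42.770·x − 69.268·y = -69.384232
  86.708·x − 66.644·y = -1306.765197
det = 42.770·-66.644 − -69.268·86.708 = 3155.725864
x = (-69.384232·-66.644 − -69.268·-1306.765197) / 3155.725864 = -27.218134
y = (42.770·-1306.765197 − -69.384232·86.708) / 3155.725864 = -15.804345

x=-27.218 y=-15.804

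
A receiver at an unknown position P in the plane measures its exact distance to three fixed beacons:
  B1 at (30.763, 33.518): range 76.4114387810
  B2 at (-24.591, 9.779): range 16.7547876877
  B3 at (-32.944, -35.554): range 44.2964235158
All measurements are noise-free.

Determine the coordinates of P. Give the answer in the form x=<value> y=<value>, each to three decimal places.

x=-41.246 y=7.957

eq1: (x − 30.763)² + (y − 33.518)² = 76.4114387810²
eq2: (x + 24.591)² + (y − 9.779)² = 16.7547876877²
eq3: (x + 32.944)² + (y + 35.554)² = 44.2964235158²
eq3−eq2, eq3−eq1 (x²,y² cancel):
  16.706·x + 90.666·y = 32.402296
  127.414·x + 138.144·y = -4156.110399
det = 16.706·138.144 − 90.666·127.414 = -9244.284060
x = (32.402296·138.144 − 90.666·-4156.110399) / -9244.284060 = -41.246470
y = (16.706·-4156.110399 − 32.402296·127.414) / -9244.284060 = 7.957402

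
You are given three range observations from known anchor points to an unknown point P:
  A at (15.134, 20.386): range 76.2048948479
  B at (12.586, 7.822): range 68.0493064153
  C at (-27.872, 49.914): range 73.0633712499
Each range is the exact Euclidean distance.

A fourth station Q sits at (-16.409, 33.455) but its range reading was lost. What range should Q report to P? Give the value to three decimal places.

eq1: (x − 15.134)² + (y − 20.386)² = 76.2048948479²
eq2: (x − 12.586)² + (y − 7.822)² = 68.0493064153²
eq3: (x + 27.872)² + (y − 49.914)² = 73.0633712499²
eq1−eq3, eq1−eq2 (x²,y² cancel):
  -86.012·x + 59.056·y = 3092.558608
  -5.096·x − 25.128·y = 751.442023
det = -86.012·-25.128 − 59.056·-5.096 = 2462.258912
x = (3092.558608·-25.128 − 59.056·751.442023) / 2462.258912 = -49.583321
y = (-86.012·751.442023 − 3092.558608·-5.096) / 2462.258912 = -19.848990
|P − Q| = √((-49.583321 − -16.409)² + (-19.848990 − 33.455)²) = 62.784161

62.784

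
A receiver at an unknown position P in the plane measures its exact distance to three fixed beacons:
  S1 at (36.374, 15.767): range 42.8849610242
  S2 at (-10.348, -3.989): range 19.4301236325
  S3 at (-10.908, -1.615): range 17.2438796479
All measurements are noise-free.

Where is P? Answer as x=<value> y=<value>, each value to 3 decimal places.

eq1: (x − 36.374)² + (y − 15.767)² = 42.8849610242²
eq2: (x + 10.348)² + (y + 3.989)² = 19.4301236325²
eq3: (x + 10.908)² + (y + 1.615)² = 17.2438796479²
eq3−eq2, eq3−eq1 (x²,y² cancel):
  1.120·x − 4.748·y = -78.777783
  94.564·x + 34.764·y = -91.695021
det = 1.120·34.764 − -4.748·94.564 = 487.925552
x = (-78.777783·34.764 − -4.748·-91.695021) / 487.925552 = -6.505088
y = (1.120·-91.695021 − -78.777783·94.564) / 487.925552 = 15.057305

x=-6.505 y=15.057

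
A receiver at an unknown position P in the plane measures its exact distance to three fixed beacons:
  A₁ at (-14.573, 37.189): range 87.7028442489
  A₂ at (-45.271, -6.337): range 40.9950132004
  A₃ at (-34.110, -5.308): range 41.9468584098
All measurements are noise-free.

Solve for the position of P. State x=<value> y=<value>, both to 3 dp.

x=-39.439 y=-46.915

eq1: (x + 14.573)² + (y − 37.189)² = 87.7028442489²
eq2: (x + 45.271)² + (y + 6.337)² = 40.9950132004²
eq3: (x + 34.110)² + (y + 5.308)² = 41.9468584098²
eq2−eq3, eq2−eq1 (x²,y² cancel):
  22.322·x + 2.058·y = -976.901869
  61.396·x + 87.052·y = -6505.424742
det = 22.322·87.052 − 2.058·61.396 = 1816.821776
x = (-976.901869·87.052 − 2.058·-6505.424742) / 1816.821776 = -39.438705
y = (22.322·-6505.424742 − -976.901869·61.396) / 1816.821776 = -46.915017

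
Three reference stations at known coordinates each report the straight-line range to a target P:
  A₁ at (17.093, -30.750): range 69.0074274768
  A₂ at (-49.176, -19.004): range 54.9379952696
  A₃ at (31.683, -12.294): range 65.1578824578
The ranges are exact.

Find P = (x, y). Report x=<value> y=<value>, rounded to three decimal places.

x=-19.916 y=27.494

eq1: (x − 17.093)² + (y + 30.750)² = 69.0074274768²
eq2: (x + 49.176)² + (y + 19.004)² = 54.9379952696²
eq3: (x − 31.683)² + (y + 12.294)² = 65.1578824578²
eq3−eq2, eq3−eq1 (x²,y² cancel):
  -161.718·x − 13.420·y = 2851.842389
  -29.180·x − 36.912·y = -433.697177
det = -161.718·-36.912 − -13.420·-29.180 = 5577.739216
x = (2851.842389·-36.912 − -13.420·-433.697177) / 5577.739216 = -19.916209
y = (-161.718·-433.697177 − 2851.842389·-29.180) / 5577.739216 = 27.493828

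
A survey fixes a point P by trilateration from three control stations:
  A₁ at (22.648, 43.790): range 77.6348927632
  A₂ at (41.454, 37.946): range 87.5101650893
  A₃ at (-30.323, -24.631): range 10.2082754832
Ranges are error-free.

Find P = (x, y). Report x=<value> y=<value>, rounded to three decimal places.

eq1: (x − 22.648)² + (y − 43.790)² = 77.6348927632²
eq2: (x − 41.454)² + (y − 37.946)² = 87.5101650893²
eq3: (x + 30.323)² + (y + 24.631)² = 10.2082754832²
eq1−eq3, eq1−eq2 (x²,y² cancel):
  -105.942·x − 136.842·y = 5018.642172
  37.612·x − 11.688·y = -903.015392
det = -105.942·-11.688 − -136.842·37.612 = 6385.151400
x = (5018.642172·-11.688 − -136.842·-903.015392) / 6385.151400 = -28.539389
y = (-105.942·-903.015392 − 5018.642172·37.612) / 6385.151400 = -14.579750

x=-28.539 y=-14.580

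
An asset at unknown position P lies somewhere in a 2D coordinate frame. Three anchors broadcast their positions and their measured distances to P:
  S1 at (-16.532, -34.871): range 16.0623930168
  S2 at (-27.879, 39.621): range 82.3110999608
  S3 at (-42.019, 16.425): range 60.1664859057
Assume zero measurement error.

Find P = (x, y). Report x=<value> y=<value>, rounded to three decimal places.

eq1: (x + 16.532)² + (y + 34.871)² = 16.0623930168²
eq2: (x + 27.879)² + (y − 39.621)² = 82.3110999608²
eq3: (x + 42.019)² + (y − 16.425)² = 60.1664859057²
eq1−eq3, eq1−eq2 (x²,y² cancel):
  -50.974·x + 102.592·y = -2815.922236
  -22.694·x + 148.984·y = -5659.348090
det = -50.974·148.984 − 102.592·-22.694 = -5266.087568
x = (-2815.922236·148.984 − 102.592·-5659.348090) / -5266.087568 = -30.587505
y = (-50.974·-5659.348090 − -2815.922236·-22.694) / -5266.087568 = -42.645525

x=-30.588 y=-42.646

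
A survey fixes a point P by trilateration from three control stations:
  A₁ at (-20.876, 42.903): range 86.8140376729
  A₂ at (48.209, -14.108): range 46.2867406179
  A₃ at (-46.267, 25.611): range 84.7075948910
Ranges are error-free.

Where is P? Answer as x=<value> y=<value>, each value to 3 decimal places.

eq1: (x + 20.876)² + (y − 42.903)² = 86.8140376729²
eq2: (x − 48.209)² + (y + 14.108)² = 46.2867406179²
eq3: (x + 46.267)² + (y − 25.611)² = 84.7075948910²
eq1−eq3, eq1−eq2 (x²,y² cancel):
  -50.782·x − 34.584·y = 881.384330
  138.170·x − 114.022·y = 5640.883340
det = -50.782·-114.022 − -34.584·138.170 = 10568.736484
x = (881.384330·-114.022 − -34.584·5640.883340) / 10568.736484 = 8.949708
y = (-50.782·5640.883340 − 881.384330·138.170) / 10568.736484 = -38.626775

x=8.950 y=-38.627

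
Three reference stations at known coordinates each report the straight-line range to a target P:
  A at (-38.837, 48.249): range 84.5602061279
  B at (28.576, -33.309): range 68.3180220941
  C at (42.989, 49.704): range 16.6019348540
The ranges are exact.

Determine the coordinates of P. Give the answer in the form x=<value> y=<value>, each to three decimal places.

x=44.366 y=33.159

eq1: (x + 38.837)² + (y − 48.249)² = 84.5602061279²
eq2: (x − 28.576)² + (y + 33.309)² = 68.3180220941²
eq3: (x − 42.989)² + (y − 49.704)² = 16.6019348540²
eq3−eq1, eq3−eq2 (x²,y² cancel):
  -163.652·x − 2.910·y = -7357.067386
  -28.826·x − 166.026·y = -6784.192382
det = -163.652·-166.026 − -2.910·-28.826 = 27086.603292
x = (-7357.067386·-166.026 − -2.910·-6784.192382) / 27086.603292 = 44.365935
y = (-163.652·-6784.192382 − -7357.067386·-28.826) / 27086.603292 = 33.159264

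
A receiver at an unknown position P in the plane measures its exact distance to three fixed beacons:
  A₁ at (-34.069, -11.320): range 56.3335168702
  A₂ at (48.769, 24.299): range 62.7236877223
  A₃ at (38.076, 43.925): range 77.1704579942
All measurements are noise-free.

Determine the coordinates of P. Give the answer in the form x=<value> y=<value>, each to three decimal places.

x=18.790 y=-30.797

eq1: (x + 34.069)² + (y + 11.320)² = 56.3335168702²
eq2: (x − 48.769)² + (y − 24.299)² = 62.7236877223²
eq3: (x − 38.076)² + (y − 43.925)² = 77.1704579942²
eq1−eq2, eq1−eq3 (x²,y² cancel):
  165.676·x + 71.238·y = 919.221722
  144.290·x + 110.490·y = -691.466224
det = 165.676·110.490 − 71.238·144.290 = 8026.610220
x = (919.221722·110.490 − 71.238·-691.466224) / 8026.610220 = 18.790433
y = (165.676·-691.466224 − 919.221722·144.290) / 8026.610220 = -30.796794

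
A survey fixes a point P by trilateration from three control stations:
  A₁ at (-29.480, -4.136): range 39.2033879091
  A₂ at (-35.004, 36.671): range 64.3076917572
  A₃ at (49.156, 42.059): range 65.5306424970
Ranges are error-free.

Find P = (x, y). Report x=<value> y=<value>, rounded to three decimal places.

x=9.290 y=-9.950

eq1: (x + 29.480)² + (y + 4.136)² = 39.2033879091²
eq2: (x + 35.004)² + (y − 36.671)² = 64.3076917572²
eq3: (x − 49.156)² + (y − 42.059)² = 65.5306424970²
eq3−eq2, eq3−eq1 (x²,y² cancel):
  -168.320·x − 10.776·y = -1456.443673
  -157.272·x − 92.390·y = -541.735438
det = -168.320·-92.390 − -10.776·-157.272 = 13856.321728
x = (-1456.443673·-92.390 − -10.776·-541.735438) / 13856.321728 = 9.289846
y = (-168.320·-541.735438 − -1456.443673·-157.272) / 13856.321728 = -9.950180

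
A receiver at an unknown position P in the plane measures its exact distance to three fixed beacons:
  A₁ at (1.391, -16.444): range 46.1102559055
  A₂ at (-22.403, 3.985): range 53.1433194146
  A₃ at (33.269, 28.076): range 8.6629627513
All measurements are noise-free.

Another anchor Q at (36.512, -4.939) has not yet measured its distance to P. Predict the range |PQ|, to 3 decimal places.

27.671

eq1: (x − 1.391)² + (y + 16.444)² = 46.1102559055²
eq2: (x + 22.403)² + (y − 3.985)² = 53.1433194146²
eq3: (x − 33.269)² + (y − 28.076)² = 8.6629627513²
eq2−eq1, eq2−eq3 (x²,y² cancel):
  47.588·x − 40.858·y = 452.622082
  111.344·x + 48.182·y = 4126.478978
det = 47.588·48.182 − -40.858·111.344 = 6842.178168
x = (452.622082·48.182 − -40.858·4126.478978) / 6842.178168 = 27.828553
y = (47.588·4126.478978 − 452.622082·111.344) / 6842.178168 = 21.334453
|P − Q| = √((27.828553 − 36.512)² + (21.334453 − -4.939)²) = 27.671223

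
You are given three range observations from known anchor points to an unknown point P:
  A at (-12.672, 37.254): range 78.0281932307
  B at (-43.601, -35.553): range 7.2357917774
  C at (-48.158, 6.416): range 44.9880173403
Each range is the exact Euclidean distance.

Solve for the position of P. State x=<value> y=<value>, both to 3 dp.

x=-36.520 y=-37.041

eq1: (x + 12.672)² + (y − 37.254)² = 78.0281932307²
eq2: (x + 43.601)² + (y + 35.553)² = 7.2357917774²
eq3: (x + 48.158)² + (y − 6.416)² = 44.9880173403²
eq2−eq3, eq2−eq1 (x²,y² cancel):
  -9.114·x + 83.938·y = -2776.270012
  61.858·x + 145.614·y = -7652.665166
det = -9.114·145.614 − 83.938·61.858 = -6519.362800
x = (-2776.270012·145.614 − 83.938·-7652.665166) / -6519.362800 = -36.519770
y = (-9.114·-7652.665166 − -2776.270012·61.858) / -6519.362800 = -37.040568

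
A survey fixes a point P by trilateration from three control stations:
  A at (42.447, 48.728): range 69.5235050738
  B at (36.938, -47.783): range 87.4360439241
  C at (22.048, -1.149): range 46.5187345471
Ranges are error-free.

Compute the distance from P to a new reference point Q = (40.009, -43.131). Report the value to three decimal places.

86.084

eq1: (x − 42.447)² + (y − 48.728)² = 69.5235050738²
eq2: (x − 36.938)² + (y + 47.783)² = 87.4360439241²
eq3: (x − 22.048)² + (y + 1.149)² = 46.5187345471²
eq3−eq1, eq3−eq2 (x²,y² cancel):
  40.798·x + 99.754·y = 1019.206194
  29.780·x − 93.268·y = -2320.872685
det = 40.798·-93.268 − 99.754·29.780 = -6775.821984
x = (1019.206194·-93.268 − 99.754·-2320.872685) / -6775.821984 = -20.138813
y = (40.798·-2320.872685 − 1019.206194·29.780) / -6775.821984 = 18.453691
|P − Q| = √((-20.138813 − 40.009)² + (18.453691 − -43.131)²) = 86.083875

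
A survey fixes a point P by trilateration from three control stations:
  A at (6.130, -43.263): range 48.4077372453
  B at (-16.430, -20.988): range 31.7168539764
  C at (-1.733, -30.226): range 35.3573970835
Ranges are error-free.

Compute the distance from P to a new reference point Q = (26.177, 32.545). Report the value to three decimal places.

eq1: (x − 6.130)² + (y + 43.263)² = 48.4077372453²
eq2: (x + 16.430)² + (y + 20.988)² = 31.7168539764²
eq3: (x + 1.733)² + (y + 30.226)² = 35.3573970835²
eq1−eq2, eq1−eq3 (x²,y² cancel):
  -45.120·x + 44.550·y = 138.527174
  -15.726·x + 26.074·y = 100.513793
det = -45.120·26.074 − 44.550·-15.726 = -475.865580
x = (138.527174·26.074 − 44.550·100.513793) / -475.865580 = 1.819699
y = (-45.120·100.513793 − 138.527174·-15.726) / -475.865580 = 4.952457
|P − Q| = √((1.819699 − 26.177)² + (4.952457 − 32.545)²) = 36.805252

36.805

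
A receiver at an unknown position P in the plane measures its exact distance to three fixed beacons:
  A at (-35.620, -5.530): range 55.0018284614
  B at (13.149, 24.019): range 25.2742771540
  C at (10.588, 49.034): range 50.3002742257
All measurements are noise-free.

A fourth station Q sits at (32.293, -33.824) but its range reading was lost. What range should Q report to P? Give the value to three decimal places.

eq1: (x + 35.620)² + (y + 5.530)² = 55.0018284614²
eq2: (x − 13.149)² + (y − 24.019)² = 25.2742771540²
eq3: (x − 10.588)² + (y − 49.034)² = 50.3002742257²
eq3−eq1, eq3−eq2 (x²,y² cancel):
  -92.416·x − 109.128·y = -1712.157147
  5.122·x − 50.030·y = 124.698164
det = -92.416·-50.030 − -109.128·5.122 = 5182.526096
x = (-1712.157147·-50.030 − -109.128·124.698164) / 5182.526096 = 19.154227
y = (-92.416·124.698164 − -1712.157147·5.122) / 5182.526096 = -0.531485
|P − Q| = √((19.154227 − 32.293)² + (-0.531485 − -33.824)²) = 35.791324

35.791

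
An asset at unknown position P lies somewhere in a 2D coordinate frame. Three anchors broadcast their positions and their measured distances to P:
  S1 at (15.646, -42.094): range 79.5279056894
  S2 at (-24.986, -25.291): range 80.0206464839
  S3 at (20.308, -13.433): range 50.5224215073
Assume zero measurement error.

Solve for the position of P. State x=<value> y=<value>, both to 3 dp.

eq1: (x − 15.646)² + (y + 42.094)² = 79.5279056894²
eq2: (x + 24.986)² + (y + 25.291)² = 80.0206464839²
eq3: (x − 20.308)² + (y + 13.433)² = 50.5224215073²
eq2−eq3, eq2−eq1 (x²,y² cancel):
  90.588·x + 23.716·y = 3179.714265
  81.264·x − 33.606·y = 831.383355
det = 90.588·-33.606 − 23.716·81.264 = -4971.557352
x = (3179.714265·-33.606 − 23.716·831.383355) / -4971.557352 = 25.459742
y = (90.588·831.383355 − 3179.714265·81.264) / -4971.557352 = 36.826075

x=25.460 y=36.826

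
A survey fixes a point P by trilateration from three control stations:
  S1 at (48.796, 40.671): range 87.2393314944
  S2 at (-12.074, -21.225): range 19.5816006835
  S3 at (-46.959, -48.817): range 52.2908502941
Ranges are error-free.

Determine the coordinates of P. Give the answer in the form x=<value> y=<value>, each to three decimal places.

x=3.078 y=-33.629

eq1: (x − 48.796)² + (y − 40.671)² = 87.2393314944²
eq2: (x + 12.074)² + (y + 21.225)² = 19.5816006835²
eq3: (x + 46.959)² + (y + 48.817)² = 52.2908502941²
eq1−eq2, eq1−eq3 (x²,y² cancel):
  -121.740·x − 123.792·y = 3788.364118
  -191.510·x − 178.976·y = 5429.435248
det = -121.740·-178.976 − -123.792·-191.510 = -1918.867680
x = (3788.364118·-178.976 − -123.792·5429.435248) / -1918.867680 = 3.077653
y = (-121.740·5429.435248 − 3788.364118·-191.510) / -1918.867680 = -33.629294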